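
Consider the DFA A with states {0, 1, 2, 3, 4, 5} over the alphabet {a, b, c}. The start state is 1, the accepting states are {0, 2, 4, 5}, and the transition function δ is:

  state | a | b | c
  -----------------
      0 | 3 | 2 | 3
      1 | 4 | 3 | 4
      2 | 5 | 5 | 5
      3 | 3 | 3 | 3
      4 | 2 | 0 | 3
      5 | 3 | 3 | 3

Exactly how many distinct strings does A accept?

20

The useful subgraph on states {0, 1, 2, 4, 5} is acyclic, so L(A) is finite; the longest accepting path visits 5 useful states, giving maximum string length 4.
Counting accepting paths from 1 by length: 2 of length 1, 4 of length 2, 8 of length 3, 6 of length 4. Total 20.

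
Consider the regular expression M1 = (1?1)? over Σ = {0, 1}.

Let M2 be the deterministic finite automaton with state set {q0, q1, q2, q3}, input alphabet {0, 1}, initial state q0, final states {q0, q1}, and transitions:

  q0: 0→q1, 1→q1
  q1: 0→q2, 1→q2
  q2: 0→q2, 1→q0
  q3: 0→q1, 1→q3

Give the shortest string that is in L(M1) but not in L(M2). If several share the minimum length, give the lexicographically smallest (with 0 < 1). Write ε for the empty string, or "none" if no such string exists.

The string 11 is accepted by M1 but not by M2.
No shorter string lies in the difference, and 11 is the lexicographically first length-2 string in L(M1) \ L(M2).

11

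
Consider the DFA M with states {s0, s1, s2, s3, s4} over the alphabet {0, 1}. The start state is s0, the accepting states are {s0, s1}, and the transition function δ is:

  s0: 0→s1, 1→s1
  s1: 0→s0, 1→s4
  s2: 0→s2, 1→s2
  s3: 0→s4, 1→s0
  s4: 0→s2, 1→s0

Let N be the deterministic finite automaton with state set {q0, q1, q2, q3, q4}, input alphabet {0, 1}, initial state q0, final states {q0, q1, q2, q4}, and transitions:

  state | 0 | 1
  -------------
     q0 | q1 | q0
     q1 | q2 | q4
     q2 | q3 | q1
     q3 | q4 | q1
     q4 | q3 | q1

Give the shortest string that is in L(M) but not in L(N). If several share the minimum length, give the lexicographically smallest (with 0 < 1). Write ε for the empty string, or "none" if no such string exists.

000

The string 000 is accepted by M but not by N.
No shorter string lies in the difference, and 000 is the lexicographically first length-3 string in L(M) \ L(N).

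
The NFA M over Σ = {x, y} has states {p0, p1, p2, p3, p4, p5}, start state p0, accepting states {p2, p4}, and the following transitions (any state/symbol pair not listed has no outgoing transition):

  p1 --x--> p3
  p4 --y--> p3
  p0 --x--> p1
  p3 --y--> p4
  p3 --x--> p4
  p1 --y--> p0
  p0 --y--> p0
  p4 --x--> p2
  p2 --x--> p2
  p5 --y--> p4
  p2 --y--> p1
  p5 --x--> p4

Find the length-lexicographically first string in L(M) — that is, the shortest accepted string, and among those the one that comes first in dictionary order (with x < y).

xxx

A breadth-first search from p0 reaches an accepting state first via the path p0 → p1 → p3 → p4 on input xxx.
No string of length < 3 is accepted (BFS exhausts all shorter strings without reaching an accepting state), and xxx is the lexicographically least accepting string of length 3.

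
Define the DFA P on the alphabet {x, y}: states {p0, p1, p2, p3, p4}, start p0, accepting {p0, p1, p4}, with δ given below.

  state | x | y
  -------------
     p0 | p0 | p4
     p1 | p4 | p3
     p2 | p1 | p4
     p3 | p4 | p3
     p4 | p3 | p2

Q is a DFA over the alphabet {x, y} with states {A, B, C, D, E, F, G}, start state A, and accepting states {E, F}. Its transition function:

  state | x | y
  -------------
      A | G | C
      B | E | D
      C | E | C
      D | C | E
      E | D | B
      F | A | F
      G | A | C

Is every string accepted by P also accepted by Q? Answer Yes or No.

The empty string ε is in L(P) but not in L(Q).
So L(P) ⊄ L(Q).

No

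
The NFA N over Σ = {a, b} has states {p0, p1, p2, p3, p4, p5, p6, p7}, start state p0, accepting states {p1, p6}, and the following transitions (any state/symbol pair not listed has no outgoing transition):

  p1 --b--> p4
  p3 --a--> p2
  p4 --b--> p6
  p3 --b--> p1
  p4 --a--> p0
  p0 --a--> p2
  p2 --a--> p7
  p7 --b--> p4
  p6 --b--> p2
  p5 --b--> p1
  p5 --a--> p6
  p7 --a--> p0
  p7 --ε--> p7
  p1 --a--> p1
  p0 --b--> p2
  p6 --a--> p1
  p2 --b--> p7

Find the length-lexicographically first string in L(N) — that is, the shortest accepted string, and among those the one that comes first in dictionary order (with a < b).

aabb

A breadth-first search from p0 reaches an accepting state first via the path p0 → p2 → p7 → p4 → p6 on input aabb.
No string of length < 4 is accepted (BFS exhausts all shorter strings without reaching an accepting state), and aabb is the lexicographically least accepting string of length 4.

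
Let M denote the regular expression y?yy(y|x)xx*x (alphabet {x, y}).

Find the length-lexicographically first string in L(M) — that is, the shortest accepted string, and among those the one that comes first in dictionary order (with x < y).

By inspection of the expression, no string of length less than 5 matches, and yyxxx is the lexicographically first match of length 5.

yyxxx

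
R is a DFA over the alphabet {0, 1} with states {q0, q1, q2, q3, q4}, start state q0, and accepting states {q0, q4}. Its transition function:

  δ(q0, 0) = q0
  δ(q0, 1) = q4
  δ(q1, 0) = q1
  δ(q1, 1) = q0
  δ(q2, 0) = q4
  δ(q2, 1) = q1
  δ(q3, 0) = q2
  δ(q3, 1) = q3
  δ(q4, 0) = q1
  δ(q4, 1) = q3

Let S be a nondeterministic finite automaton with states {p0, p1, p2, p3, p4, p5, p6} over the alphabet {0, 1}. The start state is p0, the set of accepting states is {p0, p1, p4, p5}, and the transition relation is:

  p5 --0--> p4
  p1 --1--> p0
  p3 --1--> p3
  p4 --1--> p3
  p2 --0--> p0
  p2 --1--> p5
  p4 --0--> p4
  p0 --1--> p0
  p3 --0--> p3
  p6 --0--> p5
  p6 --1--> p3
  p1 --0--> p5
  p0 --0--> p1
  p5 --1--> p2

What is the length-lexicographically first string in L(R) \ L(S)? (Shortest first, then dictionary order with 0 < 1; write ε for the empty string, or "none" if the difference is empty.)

001

The string 001 is accepted by R but not by S.
No shorter string lies in the difference, and 001 is the lexicographically first length-3 string in L(R) \ L(S).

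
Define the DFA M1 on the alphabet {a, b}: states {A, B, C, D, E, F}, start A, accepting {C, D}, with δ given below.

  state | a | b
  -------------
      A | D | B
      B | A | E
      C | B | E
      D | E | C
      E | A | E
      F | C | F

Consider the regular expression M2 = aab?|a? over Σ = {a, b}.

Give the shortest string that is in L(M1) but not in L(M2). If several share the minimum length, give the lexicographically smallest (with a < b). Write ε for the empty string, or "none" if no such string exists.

ab

The string ab is accepted by M1 but not by M2.
No shorter string lies in the difference, and ab is the lexicographically first length-2 string in L(M1) \ L(M2).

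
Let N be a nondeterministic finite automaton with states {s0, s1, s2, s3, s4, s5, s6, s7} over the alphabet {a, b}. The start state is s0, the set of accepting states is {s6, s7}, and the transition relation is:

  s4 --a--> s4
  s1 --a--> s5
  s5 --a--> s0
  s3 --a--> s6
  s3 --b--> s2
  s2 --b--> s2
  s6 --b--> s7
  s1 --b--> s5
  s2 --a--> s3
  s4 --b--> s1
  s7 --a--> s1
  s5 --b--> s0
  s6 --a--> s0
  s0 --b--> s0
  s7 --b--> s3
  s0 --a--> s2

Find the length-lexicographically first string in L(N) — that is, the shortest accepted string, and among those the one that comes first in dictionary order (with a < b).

aaa

A breadth-first search from s0 reaches an accepting state first via the path s0 → s2 → s3 → s6 on input aaa.
No string of length < 3 is accepted (BFS exhausts all shorter strings without reaching an accepting state), and aaa is the lexicographically least accepting string of length 3.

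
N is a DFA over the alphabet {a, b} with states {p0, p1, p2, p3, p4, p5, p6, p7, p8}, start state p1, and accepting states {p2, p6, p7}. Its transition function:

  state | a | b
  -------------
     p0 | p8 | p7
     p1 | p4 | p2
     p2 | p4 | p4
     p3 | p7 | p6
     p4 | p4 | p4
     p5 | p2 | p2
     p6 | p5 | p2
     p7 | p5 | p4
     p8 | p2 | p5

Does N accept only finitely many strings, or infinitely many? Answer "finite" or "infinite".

The useful states (reachable from p1 and able to reach an accepting state) are {p1, p2}.
Restricted to these states the transition graph has no cycle, so every accepting path has bounded length and L is finite.

finite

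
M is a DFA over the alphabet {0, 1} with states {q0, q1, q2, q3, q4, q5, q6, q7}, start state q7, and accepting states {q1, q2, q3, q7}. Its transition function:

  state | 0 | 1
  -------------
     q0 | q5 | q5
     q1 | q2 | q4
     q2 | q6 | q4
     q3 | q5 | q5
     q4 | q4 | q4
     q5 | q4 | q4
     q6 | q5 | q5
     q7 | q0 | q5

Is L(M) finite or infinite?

finite

The useful states (reachable from q7 and able to reach an accepting state) are {q7}.
Restricted to these states the transition graph has no cycle, so every accepting path has bounded length and L is finite.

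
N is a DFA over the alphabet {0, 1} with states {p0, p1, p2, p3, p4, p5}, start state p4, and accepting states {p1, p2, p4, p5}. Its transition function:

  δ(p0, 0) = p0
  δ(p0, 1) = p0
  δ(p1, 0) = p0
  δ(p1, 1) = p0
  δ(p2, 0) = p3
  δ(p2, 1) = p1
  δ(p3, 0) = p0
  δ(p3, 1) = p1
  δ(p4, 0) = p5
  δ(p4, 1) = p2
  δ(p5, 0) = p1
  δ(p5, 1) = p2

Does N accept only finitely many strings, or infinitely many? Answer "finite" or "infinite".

The useful states (reachable from p4 and able to reach an accepting state) are {p1, p2, p3, p4, p5}.
Restricted to these states the transition graph has no cycle, so every accepting path has bounded length and L is finite.

finite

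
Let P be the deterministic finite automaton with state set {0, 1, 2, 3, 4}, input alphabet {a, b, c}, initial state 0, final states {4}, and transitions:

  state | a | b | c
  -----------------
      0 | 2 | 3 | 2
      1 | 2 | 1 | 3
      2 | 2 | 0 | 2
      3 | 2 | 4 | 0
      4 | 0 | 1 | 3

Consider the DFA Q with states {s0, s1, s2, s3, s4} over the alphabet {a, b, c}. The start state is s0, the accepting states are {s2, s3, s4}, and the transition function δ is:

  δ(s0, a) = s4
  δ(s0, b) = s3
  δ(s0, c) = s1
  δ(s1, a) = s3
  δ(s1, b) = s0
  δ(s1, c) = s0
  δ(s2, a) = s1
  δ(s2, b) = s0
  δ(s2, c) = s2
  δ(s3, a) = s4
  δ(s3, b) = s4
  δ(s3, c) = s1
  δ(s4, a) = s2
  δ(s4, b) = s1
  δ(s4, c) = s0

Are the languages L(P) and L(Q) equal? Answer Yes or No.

The string acbbb is accepted by P but rejected by Q.
So L(P) ≠ L(Q).

No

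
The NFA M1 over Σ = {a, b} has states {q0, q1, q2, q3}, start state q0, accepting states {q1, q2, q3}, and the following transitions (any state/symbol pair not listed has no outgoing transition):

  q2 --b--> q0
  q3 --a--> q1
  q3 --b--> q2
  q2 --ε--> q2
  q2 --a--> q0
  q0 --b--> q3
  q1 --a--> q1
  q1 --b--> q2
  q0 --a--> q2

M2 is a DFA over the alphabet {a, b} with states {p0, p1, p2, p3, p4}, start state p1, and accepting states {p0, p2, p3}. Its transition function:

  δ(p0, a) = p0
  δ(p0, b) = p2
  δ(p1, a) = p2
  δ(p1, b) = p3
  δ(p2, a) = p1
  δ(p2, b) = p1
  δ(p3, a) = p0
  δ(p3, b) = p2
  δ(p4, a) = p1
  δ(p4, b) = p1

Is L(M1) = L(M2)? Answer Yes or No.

Yes

Exploring the product automaton M1 × M2 from the start pair (q0, p1), following both machines on each input symbol, reaches 4 state pairs: (q0, p1), (q2, p2), (q3, p3), (q1, p0).
M1 accepts in {q1, q2, q3} and M2 accepts in {p0, p2, p3}. In every reachable pair the two components are either both accepting — (q2, p2), (q3, p3), (q1, p0) — or both non-accepting, so no string is accepted by exactly one of the machines: L(M1) \ L(M2) and L(M2) \ L(M1) are both empty.
Hence every string is accepted by M1 iff it is accepted by M2, and the two languages coincide.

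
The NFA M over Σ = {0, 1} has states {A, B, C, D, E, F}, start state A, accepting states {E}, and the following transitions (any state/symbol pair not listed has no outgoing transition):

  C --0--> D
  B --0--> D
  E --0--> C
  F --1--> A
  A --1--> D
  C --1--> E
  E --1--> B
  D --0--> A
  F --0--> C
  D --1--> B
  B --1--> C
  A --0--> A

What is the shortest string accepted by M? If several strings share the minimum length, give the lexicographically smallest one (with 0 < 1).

A breadth-first search from A reaches an accepting state first via the path A → D → B → C → E on input 1111.
No string of length < 4 is accepted (BFS exhausts all shorter strings without reaching an accepting state), and 1111 is the lexicographically least accepting string of length 4.

1111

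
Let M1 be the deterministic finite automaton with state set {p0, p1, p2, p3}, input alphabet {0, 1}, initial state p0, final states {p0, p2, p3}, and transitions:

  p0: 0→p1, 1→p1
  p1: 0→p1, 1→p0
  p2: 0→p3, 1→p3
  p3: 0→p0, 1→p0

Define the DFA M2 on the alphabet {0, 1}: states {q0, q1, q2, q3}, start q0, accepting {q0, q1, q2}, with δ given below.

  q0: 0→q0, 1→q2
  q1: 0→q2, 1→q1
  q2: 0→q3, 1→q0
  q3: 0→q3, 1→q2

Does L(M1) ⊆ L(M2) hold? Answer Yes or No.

Exploring the product automaton M1 × M2 from the start pair (p0, q0), following both machines on each input symbol, reaches 5 state pairs: (p0, q0), (p1, q0), (p1, q2), (p0, q2), (p1, q3).
M1 accepts in {p0, p2, p3} and M2 accepts in {q0, q1, q2}. The reachable pairs whose M1-component is accepting are (p0, q0), (p0, q2); in each of them the M2-component is accepting too, so the product for L(M1) \ L(M2) (M1-component accepting, M2-component rejecting) has no reachable accepting pair and the difference is empty.
Hence every string in L(M1) is also in L(M2).

Yes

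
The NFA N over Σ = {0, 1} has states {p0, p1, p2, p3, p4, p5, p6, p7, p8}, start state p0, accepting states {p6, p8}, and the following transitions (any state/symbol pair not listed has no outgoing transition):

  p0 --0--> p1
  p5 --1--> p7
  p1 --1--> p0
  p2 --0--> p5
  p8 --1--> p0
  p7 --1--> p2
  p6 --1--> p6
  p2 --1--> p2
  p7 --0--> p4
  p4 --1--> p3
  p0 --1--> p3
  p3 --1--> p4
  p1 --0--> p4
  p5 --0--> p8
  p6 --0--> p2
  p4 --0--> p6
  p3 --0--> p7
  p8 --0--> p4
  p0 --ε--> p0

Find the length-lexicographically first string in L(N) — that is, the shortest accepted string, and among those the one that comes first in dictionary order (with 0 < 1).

A breadth-first search from p0 reaches an accepting state first via the path p0 → p1 → p4 → p6 on input 000.
No string of length < 3 is accepted (BFS exhausts all shorter strings without reaching an accepting state), and 000 is the lexicographically least accepting string of length 3.

000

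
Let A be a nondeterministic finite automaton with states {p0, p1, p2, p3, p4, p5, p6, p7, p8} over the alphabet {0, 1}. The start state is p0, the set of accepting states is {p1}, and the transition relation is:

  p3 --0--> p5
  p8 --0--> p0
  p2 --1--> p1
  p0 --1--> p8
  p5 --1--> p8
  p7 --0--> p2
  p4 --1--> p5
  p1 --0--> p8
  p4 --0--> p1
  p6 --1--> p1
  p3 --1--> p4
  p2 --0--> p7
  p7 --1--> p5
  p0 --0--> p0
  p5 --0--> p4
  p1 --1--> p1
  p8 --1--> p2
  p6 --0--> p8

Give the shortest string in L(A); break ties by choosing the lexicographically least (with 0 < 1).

111

A breadth-first search from p0 reaches an accepting state first via the path p0 → p8 → p2 → p1 on input 111.
No string of length < 3 is accepted (BFS exhausts all shorter strings without reaching an accepting state), and 111 is the lexicographically least accepting string of length 3.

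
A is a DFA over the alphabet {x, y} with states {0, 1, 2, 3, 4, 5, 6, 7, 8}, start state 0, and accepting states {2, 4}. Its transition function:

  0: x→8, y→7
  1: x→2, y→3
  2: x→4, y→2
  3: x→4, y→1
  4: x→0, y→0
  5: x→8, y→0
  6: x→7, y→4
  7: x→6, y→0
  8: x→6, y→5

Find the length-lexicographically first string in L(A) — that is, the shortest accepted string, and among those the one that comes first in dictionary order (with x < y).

xxy

A breadth-first search from 0 reaches an accepting state first via the path 0 → 8 → 6 → 4 on input xxy.
No string of length < 3 is accepted (BFS exhausts all shorter strings without reaching an accepting state), and xxy is the lexicographically least accepting string of length 3.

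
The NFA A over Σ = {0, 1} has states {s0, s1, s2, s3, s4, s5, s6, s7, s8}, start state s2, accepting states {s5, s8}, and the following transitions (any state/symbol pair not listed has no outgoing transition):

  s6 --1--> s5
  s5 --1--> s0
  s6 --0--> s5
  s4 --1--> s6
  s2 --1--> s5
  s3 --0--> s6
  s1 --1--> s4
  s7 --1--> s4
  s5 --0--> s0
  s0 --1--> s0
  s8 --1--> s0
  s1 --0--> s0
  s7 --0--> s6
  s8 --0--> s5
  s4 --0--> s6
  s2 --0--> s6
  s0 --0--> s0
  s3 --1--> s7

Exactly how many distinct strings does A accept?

3

The useful subgraph on states {s2, s5, s6} is acyclic, so L(A) is finite; the longest accepting path visits 3 useful states, giving maximum string length 2.
Counting accepting paths from s2 by length: 1 of length 1, 2 of length 2. Total 3.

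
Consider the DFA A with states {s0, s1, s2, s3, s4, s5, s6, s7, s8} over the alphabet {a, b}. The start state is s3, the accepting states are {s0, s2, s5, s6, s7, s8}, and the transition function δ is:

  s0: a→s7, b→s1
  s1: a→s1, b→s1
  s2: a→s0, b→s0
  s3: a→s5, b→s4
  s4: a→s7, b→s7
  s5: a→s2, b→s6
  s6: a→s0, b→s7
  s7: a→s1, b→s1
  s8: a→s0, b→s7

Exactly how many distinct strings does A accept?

12

The useful subgraph on states {s0, s2, s3, s4, s5, s6, s7} is acyclic, so L(A) is finite; the longest accepting path visits 5 useful states, giving maximum string length 4.
Counting accepting paths from s3 by length: 1 of length 1, 4 of length 2, 4 of length 3, 3 of length 4. Total 12.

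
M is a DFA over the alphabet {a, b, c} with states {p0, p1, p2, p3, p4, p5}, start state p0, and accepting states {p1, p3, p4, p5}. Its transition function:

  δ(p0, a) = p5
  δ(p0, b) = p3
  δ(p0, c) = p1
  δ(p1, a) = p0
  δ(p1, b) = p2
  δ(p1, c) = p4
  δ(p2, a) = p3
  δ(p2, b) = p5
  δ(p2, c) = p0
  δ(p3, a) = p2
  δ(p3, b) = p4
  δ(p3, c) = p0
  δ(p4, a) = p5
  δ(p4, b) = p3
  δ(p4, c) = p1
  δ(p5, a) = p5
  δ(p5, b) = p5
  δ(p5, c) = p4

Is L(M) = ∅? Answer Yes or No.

The string a is accepted: the run p0 → p5 ends in the accepting state p5.
Since at least one string is accepted, L(M) is not empty.

No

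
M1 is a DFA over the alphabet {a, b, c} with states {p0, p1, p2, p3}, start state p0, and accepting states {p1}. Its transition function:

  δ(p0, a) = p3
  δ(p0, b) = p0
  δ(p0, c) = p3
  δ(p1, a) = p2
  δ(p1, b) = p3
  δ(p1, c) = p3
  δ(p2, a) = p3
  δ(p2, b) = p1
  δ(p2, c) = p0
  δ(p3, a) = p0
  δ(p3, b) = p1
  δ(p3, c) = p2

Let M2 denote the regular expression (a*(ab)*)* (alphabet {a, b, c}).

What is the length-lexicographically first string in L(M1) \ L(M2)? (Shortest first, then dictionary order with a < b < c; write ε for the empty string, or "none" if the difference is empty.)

The string cb is accepted by M1 but not by M2.
No shorter string lies in the difference, and cb is the lexicographically first length-2 string in L(M1) \ L(M2).

cb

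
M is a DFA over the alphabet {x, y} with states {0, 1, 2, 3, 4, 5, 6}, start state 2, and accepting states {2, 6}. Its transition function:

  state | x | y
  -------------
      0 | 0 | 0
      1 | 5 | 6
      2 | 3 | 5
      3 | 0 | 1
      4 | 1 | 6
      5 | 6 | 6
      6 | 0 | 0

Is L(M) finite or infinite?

The useful states (reachable from 2 and able to reach an accepting state) are {1, 2, 3, 5, 6}.
Restricted to these states the transition graph has no cycle, so every accepting path has bounded length and L is finite.

finite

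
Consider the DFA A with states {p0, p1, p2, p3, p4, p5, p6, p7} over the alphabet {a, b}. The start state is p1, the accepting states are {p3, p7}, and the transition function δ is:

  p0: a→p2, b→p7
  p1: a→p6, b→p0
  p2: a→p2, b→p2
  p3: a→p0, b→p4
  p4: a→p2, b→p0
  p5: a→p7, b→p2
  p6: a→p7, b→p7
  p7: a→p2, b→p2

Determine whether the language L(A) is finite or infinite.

finite

The useful states (reachable from p1 and able to reach an accepting state) are {p0, p1, p6, p7}.
Restricted to these states the transition graph has no cycle, so every accepting path has bounded length and L is finite.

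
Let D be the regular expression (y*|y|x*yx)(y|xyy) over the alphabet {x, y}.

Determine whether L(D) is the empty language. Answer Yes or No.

The string y matches the expression, so it belongs to L(D).
Since L(D) contains at least one string, it is not empty.

No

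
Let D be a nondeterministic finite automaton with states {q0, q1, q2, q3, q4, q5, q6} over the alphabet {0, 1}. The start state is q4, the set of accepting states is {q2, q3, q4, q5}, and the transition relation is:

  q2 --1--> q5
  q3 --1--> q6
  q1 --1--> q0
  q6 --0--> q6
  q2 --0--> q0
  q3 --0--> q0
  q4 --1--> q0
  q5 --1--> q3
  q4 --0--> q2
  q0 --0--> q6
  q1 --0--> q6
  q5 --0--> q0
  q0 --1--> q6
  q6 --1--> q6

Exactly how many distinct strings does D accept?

4

The useful subgraph on states {q2, q3, q4, q5} is acyclic, so L(D) is finite; the longest accepting path visits 4 useful states, giving maximum string length 3.
Counting accepting paths from q4 by length: 1 of length 0, 1 of length 1, 1 of length 2, 1 of length 3. Total 4.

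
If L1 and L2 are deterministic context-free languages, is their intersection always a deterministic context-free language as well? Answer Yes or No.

DCFLs are closed under complement (normalise the DPDA to read all of its input, then flip the verdict). If they were also closed under intersection, De Morgan would make them closed under union; but {aⁿbⁿ : n≥0} and {aⁿb²ⁿ : n≥0} are DCFLs (push the a's; pop one per b, respectively one per two b's) whose union no deterministic PDA accepts: a DPDA for it would have a single run on aⁿb²ⁿ, accepting after the prefix aⁿbⁿ and accepting again after n more b's; an ordinary PDA that simulates it on a's and b's and, at any moment when it is accepting, may switch to reading only a fresh letter c while feeding each c to the simulation as a b, would accept aⁱbʲcᵏ (k≥1) exactly when both aⁱbʲ and aⁱbʲ⁺ᵏ are in the language, i.e. its language intersected with the regular set a*b*c⁺ would be exactly {aⁿbⁿcⁿ : n≥1} — impossible, since context-free languages are closed under intersection with regular sets and {aⁿbⁿcⁿ} is not context-free.

No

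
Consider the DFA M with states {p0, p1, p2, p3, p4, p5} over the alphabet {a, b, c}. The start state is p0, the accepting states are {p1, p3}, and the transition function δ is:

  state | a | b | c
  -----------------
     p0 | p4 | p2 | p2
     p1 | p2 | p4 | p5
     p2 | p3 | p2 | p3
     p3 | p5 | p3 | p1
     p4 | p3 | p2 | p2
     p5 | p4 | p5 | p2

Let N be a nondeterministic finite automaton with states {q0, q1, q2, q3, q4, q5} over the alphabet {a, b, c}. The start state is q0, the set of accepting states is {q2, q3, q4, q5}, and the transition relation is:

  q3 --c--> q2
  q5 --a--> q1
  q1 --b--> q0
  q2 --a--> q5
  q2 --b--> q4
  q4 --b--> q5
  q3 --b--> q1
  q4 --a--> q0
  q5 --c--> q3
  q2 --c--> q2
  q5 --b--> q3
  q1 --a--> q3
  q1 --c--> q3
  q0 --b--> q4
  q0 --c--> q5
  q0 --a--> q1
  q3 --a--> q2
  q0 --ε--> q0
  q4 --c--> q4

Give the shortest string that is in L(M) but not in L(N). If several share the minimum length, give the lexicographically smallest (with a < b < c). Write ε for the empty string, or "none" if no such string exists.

The string ba is accepted by M but not by N.
No shorter string lies in the difference, and ba is the lexicographically first length-2 string in L(M) \ L(N).

ba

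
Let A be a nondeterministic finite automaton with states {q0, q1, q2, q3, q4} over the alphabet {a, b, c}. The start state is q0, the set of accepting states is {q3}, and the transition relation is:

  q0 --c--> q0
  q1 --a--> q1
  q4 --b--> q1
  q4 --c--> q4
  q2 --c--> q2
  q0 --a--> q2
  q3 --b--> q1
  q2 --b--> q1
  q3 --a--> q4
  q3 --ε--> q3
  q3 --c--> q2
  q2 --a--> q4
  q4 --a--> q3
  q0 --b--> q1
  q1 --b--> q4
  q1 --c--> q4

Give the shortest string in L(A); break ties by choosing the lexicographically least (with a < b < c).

A breadth-first search from q0 reaches an accepting state first via the path q0 → q2 → q4 → q3 on input aaa.
No string of length < 3 is accepted (BFS exhausts all shorter strings without reaching an accepting state), and aaa is the lexicographically least accepting string of length 3.

aaa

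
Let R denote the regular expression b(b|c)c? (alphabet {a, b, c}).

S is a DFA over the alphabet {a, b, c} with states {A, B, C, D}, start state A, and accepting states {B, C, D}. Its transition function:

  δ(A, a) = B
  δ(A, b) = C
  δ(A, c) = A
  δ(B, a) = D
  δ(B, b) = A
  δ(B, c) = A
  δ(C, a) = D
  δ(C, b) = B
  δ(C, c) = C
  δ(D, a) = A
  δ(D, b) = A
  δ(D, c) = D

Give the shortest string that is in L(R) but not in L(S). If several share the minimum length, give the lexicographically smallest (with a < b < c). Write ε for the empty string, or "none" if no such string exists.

The string bbc is accepted by R but not by S.
No shorter string lies in the difference, and bbc is the lexicographically first length-3 string in L(R) \ L(S).

bbc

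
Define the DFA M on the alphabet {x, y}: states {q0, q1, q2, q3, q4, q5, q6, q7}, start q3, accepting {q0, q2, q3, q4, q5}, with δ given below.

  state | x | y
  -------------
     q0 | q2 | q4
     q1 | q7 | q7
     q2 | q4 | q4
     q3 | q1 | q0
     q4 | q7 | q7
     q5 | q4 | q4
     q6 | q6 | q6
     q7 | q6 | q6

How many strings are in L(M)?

6

The useful subgraph on states {q0, q2, q3, q4} is acyclic, so L(M) is finite; the longest accepting path visits 4 useful states, giving maximum string length 3.
Counting accepting paths from q3 by length: 1 of length 0, 1 of length 1, 2 of length 2, 2 of length 3. Total 6.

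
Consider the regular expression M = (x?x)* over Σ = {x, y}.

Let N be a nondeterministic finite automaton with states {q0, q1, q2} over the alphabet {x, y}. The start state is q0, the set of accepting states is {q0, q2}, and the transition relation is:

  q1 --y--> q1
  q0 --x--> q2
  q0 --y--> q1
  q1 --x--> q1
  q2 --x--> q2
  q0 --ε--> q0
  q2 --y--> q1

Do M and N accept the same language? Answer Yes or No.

Converting the expression M to a DFA (subset construction, then merging equivalent states) gives the minimal DFA with states {m0, m1}, start state m0, accepting states {m0} and transitions m0: x→m0, y→m1; m1: x→m1, y→m1.
Exploring the product automaton M × N from the start pair (m0, q0), following both machines on each input symbol, reaches 3 state pairs: (m0, q0), (m0, q2), (m1, q1).
M accepts in {m0} and N accepts in {q0, q2}. In every reachable pair the two components are either both accepting — (m0, q0), (m0, q2) — or both non-accepting, so no string is accepted by exactly one of the machines: L(M) \ L(N) and L(N) \ L(M) are both empty.
Hence every string is accepted by M iff it is accepted by N, and the two languages coincide.

Yes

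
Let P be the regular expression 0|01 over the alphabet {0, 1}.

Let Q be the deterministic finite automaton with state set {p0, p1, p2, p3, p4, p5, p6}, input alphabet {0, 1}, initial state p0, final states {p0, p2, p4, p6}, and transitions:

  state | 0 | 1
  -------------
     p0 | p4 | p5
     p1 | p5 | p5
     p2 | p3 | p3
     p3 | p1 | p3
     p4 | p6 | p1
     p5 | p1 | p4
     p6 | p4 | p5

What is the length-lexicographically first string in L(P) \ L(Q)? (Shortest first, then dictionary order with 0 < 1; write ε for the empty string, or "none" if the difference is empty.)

The string 01 is accepted by P but not by Q.
No shorter string lies in the difference, and 01 is the lexicographically first length-2 string in L(P) \ L(Q).

01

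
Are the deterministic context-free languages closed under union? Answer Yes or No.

{aⁿbⁿ : n≥0} and {aⁿb²ⁿ : n≥0} are each accepted by a deterministic PDA (push the a's; pop one per b, respectively one per two b's), but their union U is not. Suppose a DPDA M accepted U. Being deterministic, M has a single run on aⁿb²ⁿ, and since aⁿbⁿ ∈ U that run passes through an accepting configuration right after consuming the prefix aⁿbⁿ and then goes on to accept again after n more b's. Build an ordinary (nondeterministic) PDA M′ that simulates M on a's and b's and, at any moment when M is in an accepting state, may switch to a second mode in which it reads only c's, feeding each c to M as a b; M′ accepts when M does. Then M′ accepts aⁱbʲcᵏ (k≥1) exactly when both aⁱbʲ ∈ U and aⁱbʲ⁺ᵏ ∈ U, and checking the four cases (i=j or j=2i, combined with j+k=i or j+k=2i) leaves only i=j=k: so L(M′) ∩ a*b*c⁺ = {aⁿbⁿcⁿ : n≥1} would be context-free, which it is not (pumping lemma) — contradiction. (The union is an unambiguous CFL; it is determinism, not unambiguity, that fails.)

No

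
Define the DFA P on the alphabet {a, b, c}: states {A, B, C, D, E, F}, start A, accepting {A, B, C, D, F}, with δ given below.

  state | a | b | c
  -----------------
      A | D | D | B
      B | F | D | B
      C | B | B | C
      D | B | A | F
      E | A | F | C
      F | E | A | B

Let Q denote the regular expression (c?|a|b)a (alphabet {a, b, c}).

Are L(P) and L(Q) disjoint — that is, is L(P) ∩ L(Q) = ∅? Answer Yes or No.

The string a is accepted by both P and Q.
Hence L(P) ∩ L(Q) ≠ ∅.

No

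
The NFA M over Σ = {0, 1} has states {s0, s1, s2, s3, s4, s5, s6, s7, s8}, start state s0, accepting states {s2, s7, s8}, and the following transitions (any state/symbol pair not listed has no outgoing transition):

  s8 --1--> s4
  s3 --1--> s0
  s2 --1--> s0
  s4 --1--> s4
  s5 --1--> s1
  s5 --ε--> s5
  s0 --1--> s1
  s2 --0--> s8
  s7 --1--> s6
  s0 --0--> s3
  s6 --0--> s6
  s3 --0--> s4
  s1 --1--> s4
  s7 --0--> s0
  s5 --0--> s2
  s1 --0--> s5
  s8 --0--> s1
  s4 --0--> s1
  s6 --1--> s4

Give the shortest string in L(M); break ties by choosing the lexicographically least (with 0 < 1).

100

A breadth-first search from s0 reaches an accepting state first via the path s0 → s1 → s5 → s2 on input 100.
No string of length < 3 is accepted (BFS exhausts all shorter strings without reaching an accepting state), and 100 is the lexicographically least accepting string of length 3.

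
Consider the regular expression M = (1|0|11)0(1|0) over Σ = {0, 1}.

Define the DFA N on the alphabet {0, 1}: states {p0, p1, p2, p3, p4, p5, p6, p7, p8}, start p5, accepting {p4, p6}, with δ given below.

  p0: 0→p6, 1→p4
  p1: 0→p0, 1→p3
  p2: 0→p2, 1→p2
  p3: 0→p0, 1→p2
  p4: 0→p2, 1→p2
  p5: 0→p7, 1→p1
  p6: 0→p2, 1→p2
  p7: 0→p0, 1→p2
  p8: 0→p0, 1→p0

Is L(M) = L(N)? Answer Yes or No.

Converting the expression M to a DFA (subset construction, then merging equivalent states) gives the minimal DFA with states {m0, m1, m2, m3, m4, m5}, start state m0, accepting states {m5} and transitions m0: 0→m1, 1→m2; m1: 0→m3, 1→m4; m2: 0→m3, 1→m1; m3: 0→m5, 1→m5; m4: 0→m4, 1→m4; m5: 0→m4, 1→m4.
Exploring the product automaton M × N from the start pair (m0, p5), following both machines on each input symbol, reaches 8 state pairs: (m0, p5), (m1, p7), (m2, p1), (m3, p0), (m4, p2), (m1, p3), (m5, p6), (m5, p4).
M accepts in {m5} and N accepts in {p4, p6}. In every reachable pair the two components are either both accepting — (m5, p6), (m5, p4) — or both non-accepting, so no string is accepted by exactly one of the machines: L(M) \ L(N) and L(N) \ L(M) are both empty.
Hence every string is accepted by M iff it is accepted by N, and the two languages coincide.

Yes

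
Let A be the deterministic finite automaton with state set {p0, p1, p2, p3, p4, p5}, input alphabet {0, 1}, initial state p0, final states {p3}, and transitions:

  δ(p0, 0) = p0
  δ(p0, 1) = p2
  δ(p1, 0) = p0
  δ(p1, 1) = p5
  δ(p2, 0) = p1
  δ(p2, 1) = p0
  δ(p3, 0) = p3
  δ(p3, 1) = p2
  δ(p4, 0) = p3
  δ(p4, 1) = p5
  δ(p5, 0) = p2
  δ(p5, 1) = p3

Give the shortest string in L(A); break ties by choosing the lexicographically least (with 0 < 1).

A breadth-first search from p0 reaches an accepting state first via the path p0 → p2 → p1 → p5 → p3 on input 1011.
No string of length < 4 is accepted (BFS exhausts all shorter strings without reaching an accepting state), and 1011 is the lexicographically least accepting string of length 4.

1011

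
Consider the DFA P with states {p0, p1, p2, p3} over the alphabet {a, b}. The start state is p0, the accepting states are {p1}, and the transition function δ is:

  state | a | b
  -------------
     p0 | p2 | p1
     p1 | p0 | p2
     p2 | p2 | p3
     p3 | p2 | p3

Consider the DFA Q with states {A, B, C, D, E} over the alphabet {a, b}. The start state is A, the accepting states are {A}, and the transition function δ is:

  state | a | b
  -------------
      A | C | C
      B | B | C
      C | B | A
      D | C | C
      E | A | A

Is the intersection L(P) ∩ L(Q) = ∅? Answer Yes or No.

Yes

Exploring the product automaton P × Q from the start pair (p0, A), following both machines on each input symbol, reaches 8 state pairs: (p0, A), (p2, C), (p1, C), (p2, B), (p3, A), (p0, B), (p2, A), (p3, C).
P accepts in {p1} and Q accepts in {A}; no reachable pair has both components accepting, so no string drives both machines to acceptance simultaneously and L(P) ∩ L(Q) = ∅.
So no string is accepted by both, and the intersection is empty.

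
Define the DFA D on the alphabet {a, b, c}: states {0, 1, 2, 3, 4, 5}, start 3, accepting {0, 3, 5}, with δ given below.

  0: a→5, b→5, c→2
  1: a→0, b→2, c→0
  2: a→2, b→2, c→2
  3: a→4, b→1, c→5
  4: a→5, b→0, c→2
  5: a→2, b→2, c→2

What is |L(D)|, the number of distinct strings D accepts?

The useful subgraph on states {0, 1, 3, 4, 5} is acyclic, so L(D) is finite; the longest accepting path visits 4 useful states, giving maximum string length 3.
Counting accepting paths from 3 by length: 1 of length 0, 1 of length 1, 4 of length 2, 6 of length 3. Total 12.

12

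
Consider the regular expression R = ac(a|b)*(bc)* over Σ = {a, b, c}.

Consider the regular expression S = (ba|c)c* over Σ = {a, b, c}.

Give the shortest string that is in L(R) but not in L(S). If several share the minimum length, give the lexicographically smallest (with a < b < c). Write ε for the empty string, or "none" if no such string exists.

The string ac is accepted by R but not by S.
No shorter string lies in the difference, and ac is the lexicographically first length-2 string in L(R) \ L(S).

ac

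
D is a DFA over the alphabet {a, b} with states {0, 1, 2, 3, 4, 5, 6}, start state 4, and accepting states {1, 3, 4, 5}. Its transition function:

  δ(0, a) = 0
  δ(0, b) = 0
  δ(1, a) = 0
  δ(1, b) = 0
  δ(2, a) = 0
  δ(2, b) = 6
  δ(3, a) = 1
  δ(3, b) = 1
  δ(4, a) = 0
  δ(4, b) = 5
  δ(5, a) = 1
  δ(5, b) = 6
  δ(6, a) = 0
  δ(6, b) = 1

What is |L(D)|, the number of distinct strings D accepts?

4

The useful subgraph on states {1, 4, 5, 6} is acyclic, so L(D) is finite; the longest accepting path visits 4 useful states, giving maximum string length 3.
Counting accepting paths from 4 by length: 1 of length 0, 1 of length 1, 1 of length 2, 1 of length 3. Total 4.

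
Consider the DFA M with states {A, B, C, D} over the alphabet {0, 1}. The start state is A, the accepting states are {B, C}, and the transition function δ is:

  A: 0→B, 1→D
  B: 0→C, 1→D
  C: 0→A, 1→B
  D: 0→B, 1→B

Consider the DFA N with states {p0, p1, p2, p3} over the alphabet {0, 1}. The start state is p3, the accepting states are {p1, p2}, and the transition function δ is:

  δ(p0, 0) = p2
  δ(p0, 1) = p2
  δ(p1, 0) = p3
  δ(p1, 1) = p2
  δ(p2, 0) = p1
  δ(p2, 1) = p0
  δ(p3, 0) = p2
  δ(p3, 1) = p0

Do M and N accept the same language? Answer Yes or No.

Exploring the product automaton M × N from the start pair (A, p3), following both machines on each input symbol, reaches 4 state pairs: (A, p3), (B, p2), (D, p0), (C, p1).
M accepts in {B, C} and N accepts in {p1, p2}. In every reachable pair the two components are either both accepting — (B, p2), (C, p1) — or both non-accepting, so no string is accepted by exactly one of the machines: L(M) \ L(N) and L(N) \ L(M) are both empty.
Hence every string is accepted by M iff it is accepted by N, and the two languages coincide.

Yes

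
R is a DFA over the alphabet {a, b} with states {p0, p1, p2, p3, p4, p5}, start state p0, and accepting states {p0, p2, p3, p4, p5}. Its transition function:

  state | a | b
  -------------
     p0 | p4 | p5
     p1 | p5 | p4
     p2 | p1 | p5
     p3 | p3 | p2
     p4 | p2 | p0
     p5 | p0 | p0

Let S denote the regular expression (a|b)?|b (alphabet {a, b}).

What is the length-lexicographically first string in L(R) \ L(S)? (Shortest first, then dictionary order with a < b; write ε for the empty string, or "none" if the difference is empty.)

aa

The string aa is accepted by R but not by S.
No shorter string lies in the difference, and aa is the lexicographically first length-2 string in L(R) \ L(S).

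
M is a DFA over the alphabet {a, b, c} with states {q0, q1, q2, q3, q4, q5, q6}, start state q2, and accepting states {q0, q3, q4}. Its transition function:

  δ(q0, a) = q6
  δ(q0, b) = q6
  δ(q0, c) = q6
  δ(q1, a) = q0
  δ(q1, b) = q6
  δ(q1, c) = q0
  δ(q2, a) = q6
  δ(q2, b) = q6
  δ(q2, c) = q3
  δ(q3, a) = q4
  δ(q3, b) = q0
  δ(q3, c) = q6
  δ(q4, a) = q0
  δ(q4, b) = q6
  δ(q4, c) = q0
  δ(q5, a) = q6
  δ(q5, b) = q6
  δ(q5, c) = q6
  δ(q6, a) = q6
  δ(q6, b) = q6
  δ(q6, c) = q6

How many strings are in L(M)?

The useful subgraph on states {q0, q2, q3, q4} is acyclic, so L(M) is finite; the longest accepting path visits 4 useful states, giving maximum string length 3.
Counting accepting paths from q2 by length: 1 of length 1, 2 of length 2, 2 of length 3. Total 5.

5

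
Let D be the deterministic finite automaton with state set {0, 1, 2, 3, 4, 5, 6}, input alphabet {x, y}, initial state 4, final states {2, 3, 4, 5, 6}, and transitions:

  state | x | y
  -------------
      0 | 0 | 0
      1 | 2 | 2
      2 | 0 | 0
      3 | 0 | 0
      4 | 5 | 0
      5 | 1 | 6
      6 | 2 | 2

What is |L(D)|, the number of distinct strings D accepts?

The useful subgraph on states {1, 2, 4, 5, 6} is acyclic, so L(D) is finite; the longest accepting path visits 4 useful states, giving maximum string length 3.
Counting accepting paths from 4 by length: 1 of length 0, 1 of length 1, 1 of length 2, 4 of length 3. Total 7.

7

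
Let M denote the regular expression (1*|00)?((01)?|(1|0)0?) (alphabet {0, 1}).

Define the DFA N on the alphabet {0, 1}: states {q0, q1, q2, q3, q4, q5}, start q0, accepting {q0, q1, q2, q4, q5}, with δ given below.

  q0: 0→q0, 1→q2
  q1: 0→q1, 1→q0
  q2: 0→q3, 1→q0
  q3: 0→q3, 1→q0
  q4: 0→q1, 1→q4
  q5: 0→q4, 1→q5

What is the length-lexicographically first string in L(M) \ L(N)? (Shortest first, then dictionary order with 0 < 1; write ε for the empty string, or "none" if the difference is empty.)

10

The string 10 is accepted by M but not by N.
No shorter string lies in the difference, and 10 is the lexicographically first length-2 string in L(M) \ L(N).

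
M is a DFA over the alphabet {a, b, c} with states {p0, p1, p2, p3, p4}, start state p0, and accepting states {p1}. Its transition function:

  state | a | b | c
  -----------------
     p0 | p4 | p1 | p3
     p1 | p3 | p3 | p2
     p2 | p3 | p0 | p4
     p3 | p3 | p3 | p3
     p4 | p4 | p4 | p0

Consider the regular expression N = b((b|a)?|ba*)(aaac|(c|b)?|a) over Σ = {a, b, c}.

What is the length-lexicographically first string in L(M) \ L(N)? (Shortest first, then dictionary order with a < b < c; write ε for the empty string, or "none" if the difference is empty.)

acb

The string acb is accepted by M but not by N.
No shorter string lies in the difference, and acb is the lexicographically first length-3 string in L(M) \ L(N).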